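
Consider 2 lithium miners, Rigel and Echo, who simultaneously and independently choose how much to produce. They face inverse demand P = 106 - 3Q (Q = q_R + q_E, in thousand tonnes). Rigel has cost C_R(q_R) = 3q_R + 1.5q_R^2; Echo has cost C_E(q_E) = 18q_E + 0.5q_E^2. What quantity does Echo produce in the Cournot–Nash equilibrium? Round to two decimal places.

Rigel's profit: π_R = (106 - 3Q)q_R - (3q_R + (3/2)q_R²). Setting ∂π_R/∂q_R = 0: 103 - 9q_R - 3(q_E) = 0.
Echo's profit: π_E = (106 - 3Q)q_E - (18q_E + (1/2)q_E²). Setting ∂π_E/∂q_E = 0: 88 - 7q_E - 3(q_R) = 0.
Rearranging gives the reaction functions q_R = (103 - 3q_E)/9 and q_E = (88 - 3q_R)/7.
Solving the pair: q_R = 457/54, q_E = 161/18.

8.94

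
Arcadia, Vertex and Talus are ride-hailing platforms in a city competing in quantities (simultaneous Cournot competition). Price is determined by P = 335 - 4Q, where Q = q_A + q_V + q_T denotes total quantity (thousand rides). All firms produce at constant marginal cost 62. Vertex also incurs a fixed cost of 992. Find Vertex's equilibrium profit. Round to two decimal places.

172.52

A representative firm's profit is π_i = q_i(335 - 4Q) - 62q_i.
Setting ∂π_i/∂q_i = 0 with rivals' quantities fixed: 273 - 8q_i - 4·Σ_{j≠i} q_j = 0.
With identical firms every q_j equals q_i, so Σ_{j≠i} q_j = 2q_i and 273 = 16q_i, giving q_i = 273/16.
Price P = 335 - 4·(819/16) = 521/4.
Vertex's profit: (521/4 - 62)·(273/16) - 992 = 172.5156.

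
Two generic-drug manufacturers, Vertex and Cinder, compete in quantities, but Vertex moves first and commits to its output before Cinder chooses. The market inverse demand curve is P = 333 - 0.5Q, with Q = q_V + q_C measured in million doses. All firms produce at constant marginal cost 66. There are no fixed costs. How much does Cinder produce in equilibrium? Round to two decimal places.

The follower Cinder best-responds to any q_V: π_C = (333 - 0.5Q)q_C - 66q_C.
Follower FOC: 267 - (1/2)q_V - q_C = 0, so q_C(q_V) = (267 - (1/2)q_V).
Vertex substitutes q_C(q_V) into its own profit: π_V = q_V(333 - (1/2)q_V - (267 - (1/2)q_V)/2) - 66q_V = (399/2 - (1/4)q_V)q_V - 66q_V.
Leader FOC: 267/2 - (1/2)q_V = 0, so q_V = 267.
Then q_C = (267 - (1/2)·267) = 267/2.

133.50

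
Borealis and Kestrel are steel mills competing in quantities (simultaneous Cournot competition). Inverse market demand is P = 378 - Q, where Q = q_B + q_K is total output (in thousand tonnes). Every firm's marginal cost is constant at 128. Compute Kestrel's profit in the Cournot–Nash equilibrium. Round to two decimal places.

6944.44

Each firm earns π_i = (378 - Q)q_i - 128q_i.
First-order condition (treating rivals' output as given): 250 - 2q_i - q_j = 0.
By symmetry each firm produces the same amount; substituting q_j = q_i yields q_i = 250/3.
Price P = 378 - 500/3 = 634/3.
Kestrel's profit: (634/3 - 128)·(250/3) = 6944.4444.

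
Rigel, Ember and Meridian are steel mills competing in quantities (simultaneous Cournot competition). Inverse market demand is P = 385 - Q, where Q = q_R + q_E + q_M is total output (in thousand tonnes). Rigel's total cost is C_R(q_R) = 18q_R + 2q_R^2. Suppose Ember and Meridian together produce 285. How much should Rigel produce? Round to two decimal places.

With rivals' combined output fixed at 285, Rigel's profit is π_R = (385 - 285 - q_R)q_R - (18q_R + 2q_R²) = (100 - q_R)q_R - (18q_R + 2q_R²).
∂π_R/∂q_R = 82 - 6q_R = 0, so q_R = 41/3.

13.67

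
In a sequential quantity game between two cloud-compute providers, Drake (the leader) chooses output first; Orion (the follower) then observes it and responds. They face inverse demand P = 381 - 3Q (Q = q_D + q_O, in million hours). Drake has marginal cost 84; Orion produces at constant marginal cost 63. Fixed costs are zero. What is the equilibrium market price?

153

Solve by backward induction. Given q_D, the follower Orion maximises π_O = (381 - 3q_D - 3q_O)q_O - 63q_O.
Follower FOC: 318 - 3q_D - 6q_O = 0, so q_O(q_D) = (318 - 3q_D)/6.
The leader anticipates this reaction. Substituting into P = 381 - 3Q gives P = 222 - (3/2)q_D, so π_D = (222 - (3/2)q_D)q_D - 84q_D.
Leader FOC: 138 - 3q_D = 0, so q_D = 46.
Then q_O = (318 - 3·46)/6 = 30.
Total output Q = 76, so price P = 381 - 3·76 = 153.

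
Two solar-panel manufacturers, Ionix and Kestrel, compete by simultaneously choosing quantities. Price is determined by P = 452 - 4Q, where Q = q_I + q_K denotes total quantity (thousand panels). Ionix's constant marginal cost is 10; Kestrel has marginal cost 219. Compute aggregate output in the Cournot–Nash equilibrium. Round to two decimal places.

Ionix's profit: π_I = (452 - 4Q)q_I - (10q_I). Setting ∂π_I/∂q_I = 0: 442 - 8q_I - 4(q_K) = 0.
Kestrel's first-order condition: 233 - 8q_K - 4(q_I) = 0.
So q_I = (442 - 4q_K)/8 and q_K = (233 - 4q_I)/8.
Solving the pair: q_I = 217/4, q_K = 2.
Total output Q = 217/4 + 2 = 225/4.

56.25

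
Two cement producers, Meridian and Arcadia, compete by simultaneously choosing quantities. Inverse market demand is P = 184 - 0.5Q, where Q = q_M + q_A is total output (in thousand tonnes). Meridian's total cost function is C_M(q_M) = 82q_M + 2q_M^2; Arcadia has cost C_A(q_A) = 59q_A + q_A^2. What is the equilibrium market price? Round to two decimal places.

Meridian's profit: π_M = (184 - 0.5Q)q_M - (82q_M + 2q_M²). Setting ∂π_M/∂q_M = 0: 102 - 5q_M - (1/2)(q_A) = 0.
Arcadia's first-order condition: 125 - 3q_A - (1/2)(q_M) = 0.
Rearranging gives the reaction functions q_M = (102 - (1/2)q_A)/5 and q_A = (125 - (1/2)q_M)/3.
Solving the pair: q_M = 974/59, q_A = 38.9153.
Total output Q = 55.4237, so price P = 184 - (1/2)·55.4237 = 156.2881.

156.29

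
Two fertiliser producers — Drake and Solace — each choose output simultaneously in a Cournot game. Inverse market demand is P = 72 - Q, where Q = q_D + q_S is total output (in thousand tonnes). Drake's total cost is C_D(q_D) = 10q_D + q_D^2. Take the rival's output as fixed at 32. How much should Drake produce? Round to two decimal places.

With the rival's output fixed at 32, Drake's profit is π_D = (72 - 32 - q_D)q_D - (10q_D + q_D²) = (40 - q_D)q_D - (10q_D + q_D²).
∂π_D/∂q_D = 30 - 4q_D = 0, so q_D = 15/2.

7.50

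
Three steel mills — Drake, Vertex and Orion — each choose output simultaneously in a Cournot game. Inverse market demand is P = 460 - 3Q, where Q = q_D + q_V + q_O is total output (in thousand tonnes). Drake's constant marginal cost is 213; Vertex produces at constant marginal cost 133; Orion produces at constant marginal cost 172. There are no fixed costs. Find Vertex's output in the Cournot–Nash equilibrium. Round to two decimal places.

37.17

Drake's profit: π_D = (460 - 3Q)q_D - (213q_D). Setting ∂π_D/∂q_D = 0: 247 - 6q_D - 3(q_V + q_O) = 0.
Vertex's profit: π_V = (460 - 3Q)q_V - (133q_V). Setting ∂π_V/∂q_V = 0: 327 - 6q_V - 3(q_D + q_O) = 0.
Orion's profit: π_O = (460 - 3Q)q_O - (172q_O). Setting ∂π_O/∂q_O = 0: 288 - 6q_O - 3(q_D + q_V) = 0.
Adding the 3 conditions: 862 − 6Q − 6Q = 0, i.e. Q = 431/6.
Back-substituting: q_D = (247 − 431/2)/3 = 21/2, q_V = (327 − 431/2)/3 = 223/6, q_O = (288 − 431/2)/3 = 145/6.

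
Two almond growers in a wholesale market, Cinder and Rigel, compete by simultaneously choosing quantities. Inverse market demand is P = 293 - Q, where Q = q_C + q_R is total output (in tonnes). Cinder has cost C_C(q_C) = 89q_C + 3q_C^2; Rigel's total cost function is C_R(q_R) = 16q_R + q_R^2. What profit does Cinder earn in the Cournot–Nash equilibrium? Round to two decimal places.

Cinder's profit: π_C = (293 - Q)q_C - (89q_C + 3q_C²). Setting ∂π_C/∂q_C = 0: 204 - 8q_C - (q_R) = 0.
Rigel's first-order condition: 277 - 4q_R - (q_C) = 0.
Best responses: q_C = (204 - q_R)/8, q_R = (277 - q_C)/4.
Substituting one into the other gives q_C = 539/31 and q_R = 64.9032.
Price P = 293 - 82.2903 = 210.7097.
Cinder's profit: 210.7097·(539/31) - 89·(539/31) - 3(539/31)² = 1209.2445.

1209.24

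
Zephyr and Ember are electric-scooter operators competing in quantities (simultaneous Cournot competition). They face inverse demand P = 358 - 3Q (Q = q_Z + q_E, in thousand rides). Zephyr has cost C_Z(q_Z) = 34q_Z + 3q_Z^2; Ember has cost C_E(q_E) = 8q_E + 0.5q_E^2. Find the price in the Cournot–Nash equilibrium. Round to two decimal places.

180.16

Zephyr's profit: π_Z = (358 - 3Q)q_Z - (34q_Z + 3q_Z²). Setting ∂π_Z/∂q_Z = 0: 324 - 12q_Z - 3(q_E) = 0.
Ember's profit: π_E = (358 - 3Q)q_E - (8q_E + (1/2)q_E²). Setting ∂π_E/∂q_E = 0: 350 - 7q_E - 3(q_Z) = 0.
So q_Z = (324 - 3q_E)/12 and q_E = (350 - 3q_Z)/7.
Solving the pair: q_Z = 406/25, q_E = 1076/25.
Total output Q = 1482/25, so price P = 358 - 3·(1482/25) = 180.1600.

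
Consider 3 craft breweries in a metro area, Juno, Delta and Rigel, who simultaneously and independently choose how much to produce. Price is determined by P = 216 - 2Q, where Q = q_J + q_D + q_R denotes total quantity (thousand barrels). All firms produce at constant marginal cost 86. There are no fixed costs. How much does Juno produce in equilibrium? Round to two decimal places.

Each firm earns π_i = (216 - 2Q)q_i - 86q_i.
Setting ∂π_i/∂q_i = 0 with rivals' quantities fixed: 130 - 4q_i - 2·Σ_{j≠i} q_j = 0.
By symmetry each firm produces the same amount; substituting Σ_{j≠i} q_j = 2q_i yields q_i = 130/8 = 65/4.

16.25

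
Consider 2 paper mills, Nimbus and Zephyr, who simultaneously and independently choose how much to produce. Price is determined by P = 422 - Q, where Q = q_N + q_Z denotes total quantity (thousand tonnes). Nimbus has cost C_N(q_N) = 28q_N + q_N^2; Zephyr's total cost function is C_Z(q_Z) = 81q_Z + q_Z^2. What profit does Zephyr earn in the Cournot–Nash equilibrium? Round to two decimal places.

Nimbus's profit: π_N = (422 - Q)q_N - (28q_N + q_N²). Setting ∂π_N/∂q_N = 0: 394 - 4q_N - (q_Z) = 0.
Zephyr's profit: π_Z = (422 - Q)q_Z - (81q_Z + q_Z²). Setting ∂π_Z/∂q_Z = 0: 341 - 4q_Z - (q_N) = 0.
Rearranging gives the reaction functions q_N = (394 - q_Z)/4 and q_Z = (341 - q_N)/4.
Substituting one into the other gives q_N = 247/3 and q_Z = 194/3.
Price P = 422 - 147 = 275.
Zephyr's profit: 275·(194/3) - 81·(194/3) - (194/3)² = 8363.5556.

8363.56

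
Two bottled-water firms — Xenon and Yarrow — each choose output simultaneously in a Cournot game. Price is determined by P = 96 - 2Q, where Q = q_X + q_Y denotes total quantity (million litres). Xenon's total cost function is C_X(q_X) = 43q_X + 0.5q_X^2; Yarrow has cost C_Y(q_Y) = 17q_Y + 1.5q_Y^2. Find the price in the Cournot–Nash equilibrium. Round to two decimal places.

Xenon's profit: π_X = (96 - 2Q)q_X - (43q_X + (1/2)q_X²). Setting ∂π_X/∂q_X = 0: 53 - 5q_X - 2(q_Y) = 0.
Yarrow's profit: π_Y = (96 - 2Q)q_Y - (17q_Y + (3/2)q_Y²). Setting ∂π_Y/∂q_Y = 0: 79 - 7q_Y - 2(q_X) = 0.
Best responses: q_X = (53 - 2q_Y)/5, q_Y = (79 - 2q_X)/7.
Solving the pair: q_X = 213/31, q_Y = 289/31.
Total output Q = 502/31, so price P = 96 - 2·(502/31) = 1972/31.

63.61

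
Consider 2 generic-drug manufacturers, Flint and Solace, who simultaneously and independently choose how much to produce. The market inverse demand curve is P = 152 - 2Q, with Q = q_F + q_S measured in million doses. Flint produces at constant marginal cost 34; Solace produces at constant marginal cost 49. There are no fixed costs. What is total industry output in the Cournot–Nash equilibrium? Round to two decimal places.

36.83

Flint's profit: π_F = (152 - 2Q)q_F - (34q_F). Setting ∂π_F/∂q_F = 0: 118 - 4q_F - 2(q_S) = 0.
Solace's first-order condition: 103 - 4q_S - 2(q_F) = 0.
So q_F = (118 - 2q_S)/4 and q_S = (103 - 2q_F)/4.
Substituting one into the other gives q_F = 133/6 and q_S = 44/3.
Total output Q = 133/6 + 44/3 = 221/6.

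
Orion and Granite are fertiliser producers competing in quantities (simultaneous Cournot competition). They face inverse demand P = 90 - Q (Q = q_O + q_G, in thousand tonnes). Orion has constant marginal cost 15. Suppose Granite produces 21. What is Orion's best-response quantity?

27

With the rival's output fixed at 21, Orion's profit is π_O = (90 - 21 - q_O)q_O - (15q_O) = (69 - q_O)q_O - (15q_O).
∂π_O/∂q_O = 54 - 2q_O = 0, so q_O = 27.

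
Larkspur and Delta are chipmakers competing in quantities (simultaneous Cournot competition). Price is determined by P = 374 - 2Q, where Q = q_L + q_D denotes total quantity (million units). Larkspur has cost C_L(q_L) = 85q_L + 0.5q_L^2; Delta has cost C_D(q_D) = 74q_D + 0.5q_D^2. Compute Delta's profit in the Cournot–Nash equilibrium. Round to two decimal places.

4819.07

Larkspur's profit: π_L = (374 - 2Q)q_L - (85q_L + (1/2)q_L²). Setting ∂π_L/∂q_L = 0: 289 - 5q_L - 2(q_D) = 0.
Delta's profit: π_D = (374 - 2Q)q_D - (74q_D + (1/2)q_D²). Setting ∂π_D/∂q_D = 0: 300 - 5q_D - 2(q_L) = 0.
Best responses: q_L = (289 - 2q_D)/5, q_D = (300 - 2q_L)/5.
Substituting one into the other gives q_L = 845/21 and q_D = 922/21.
Price P = 374 - 2·(589/7) = 1440/7.
Delta's profit: (1440/7)·(922/21) - 74·(922/21) - (1/2)(922/21)² = 4819.0703.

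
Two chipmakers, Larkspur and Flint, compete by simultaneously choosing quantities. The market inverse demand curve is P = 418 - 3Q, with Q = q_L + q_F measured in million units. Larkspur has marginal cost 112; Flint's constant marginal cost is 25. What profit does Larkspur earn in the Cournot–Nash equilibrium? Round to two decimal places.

1776.33

Larkspur's profit: π_L = (418 - 3Q)q_L - (112q_L). Setting ∂π_L/∂q_L = 0: 306 - 6q_L - 3(q_F) = 0.
Flint's profit: π_F = (418 - 3Q)q_F - (25q_F). Setting ∂π_F/∂q_F = 0: 393 - 6q_F - 3(q_L) = 0.
Best responses: q_L = (306 - 3q_F)/6, q_F = (393 - 3q_L)/6.
Solving the pair: q_L = 73/3, q_F = 160/3.
Price P = 418 - 3·(233/3) = 185.
Larkspur's profit: (185 - 112)·(73/3) = 1776.3333.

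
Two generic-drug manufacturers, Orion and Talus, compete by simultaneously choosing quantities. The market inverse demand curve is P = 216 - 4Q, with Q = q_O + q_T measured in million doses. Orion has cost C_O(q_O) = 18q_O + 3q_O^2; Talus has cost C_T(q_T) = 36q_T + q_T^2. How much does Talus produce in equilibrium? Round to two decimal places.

13.94

Orion's profit: π_O = (216 - 4Q)q_O - (18q_O + 3q_O²). Setting ∂π_O/∂q_O = 0: 198 - 14q_O - 4(q_T) = 0.
Talus's first-order condition: 180 - 10q_T - 4(q_O) = 0.
Rearranging gives the reaction functions q_O = (198 - 4q_T)/14 and q_T = (180 - 4q_O)/10.
Solving the pair: q_O = 315/31, q_T = 432/31.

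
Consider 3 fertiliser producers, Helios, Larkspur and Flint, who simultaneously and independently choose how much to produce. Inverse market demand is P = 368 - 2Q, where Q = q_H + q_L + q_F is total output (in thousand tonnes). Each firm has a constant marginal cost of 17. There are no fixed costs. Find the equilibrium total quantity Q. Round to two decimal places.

A representative firm's profit is π_i = q_i(368 - 2Q) - 17q_i.
Setting ∂π_i/∂q_i = 0 with rivals' quantities fixed: 351 - 4q_i - 2·Σ_{j≠i} q_j = 0.
By symmetry each firm produces the same amount; substituting Σ_{j≠i} q_j = 2q_i yields q_i = 351/8.
Total output Q = 351/8 + 351/8 + 351/8 = 1053/8.

131.63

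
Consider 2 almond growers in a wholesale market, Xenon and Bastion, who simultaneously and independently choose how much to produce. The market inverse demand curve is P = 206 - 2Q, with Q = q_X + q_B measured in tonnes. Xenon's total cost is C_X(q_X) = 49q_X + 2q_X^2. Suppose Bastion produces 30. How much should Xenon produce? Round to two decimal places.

12.13

With the rival's output fixed at 30, Xenon's profit is π_X = (206 - 2·30 - 2q_X)q_X - (49q_X + 2q_X²) = (146 - 2q_X)q_X - (49q_X + 2q_X²).
∂π_X/∂q_X = 97 - 8q_X = 0, so q_X = 97/8.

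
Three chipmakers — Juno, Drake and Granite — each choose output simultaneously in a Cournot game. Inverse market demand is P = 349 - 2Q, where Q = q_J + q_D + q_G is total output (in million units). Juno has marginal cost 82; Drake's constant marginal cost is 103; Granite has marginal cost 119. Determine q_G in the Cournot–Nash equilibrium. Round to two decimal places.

Juno's profit: π_J = (349 - 2Q)q_J - (82q_J). Setting ∂π_J/∂q_J = 0: 267 - 4q_J - 2(q_D + q_G) = 0.
Drake's profit: π_D = (349 - 2Q)q_D - (103q_D). Setting ∂π_D/∂q_D = 0: 246 - 4q_D - 2(q_J + q_G) = 0.
Granite's profit: π_G = (349 - 2Q)q_G - (119q_G). Setting ∂π_G/∂q_G = 0: 230 - 4q_G - 2(q_J + q_D) = 0.
Summing all 3 equations gives 743 − 8Q = 0, hence Q = 743/8.
Back-substituting: q_J = (267 − 743/4)/2 = 325/8, q_D = (246 − 743/4)/2 = 241/8, q_G = (230 − 743/4)/2 = 177/8.

22.13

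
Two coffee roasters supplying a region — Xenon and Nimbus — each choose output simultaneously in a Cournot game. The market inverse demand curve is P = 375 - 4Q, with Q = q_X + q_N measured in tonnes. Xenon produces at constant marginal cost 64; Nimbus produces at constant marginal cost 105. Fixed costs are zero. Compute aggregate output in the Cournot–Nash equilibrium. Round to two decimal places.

48.42

Xenon's profit: π_X = (375 - 4Q)q_X - (64q_X). Setting ∂π_X/∂q_X = 0: 311 - 8q_X - 4(q_N) = 0.
Nimbus's profit: π_N = (375 - 4Q)q_N - (105q_N). Setting ∂π_N/∂q_N = 0: 270 - 8q_N - 4(q_X) = 0.
So q_X = (311 - 4q_N)/8 and q_N = (270 - 4q_X)/8.
Substituting one into the other gives q_X = 88/3 and q_N = 229/12.
Total output Q = 88/3 + 229/12 = 581/12.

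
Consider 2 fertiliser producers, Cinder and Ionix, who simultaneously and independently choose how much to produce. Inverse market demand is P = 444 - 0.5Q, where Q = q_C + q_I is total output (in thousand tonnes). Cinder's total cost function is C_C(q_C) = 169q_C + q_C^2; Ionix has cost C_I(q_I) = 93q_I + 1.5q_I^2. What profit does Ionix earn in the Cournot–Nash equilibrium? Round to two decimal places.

Cinder's profit: π_C = (444 - 0.5Q)q_C - (169q_C + q_C²). Setting ∂π_C/∂q_C = 0: 275 - 3q_C - (1/2)(q_I) = 0.
Ionix's profit: π_I = (444 - 0.5Q)q_I - (93q_I + (3/2)q_I²). Setting ∂π_I/∂q_I = 0: 351 - 4q_I - (1/2)(q_C) = 0.
Best responses: q_C = (275 - (1/2)q_I)/3, q_I = (351 - (1/2)q_C)/4.
Substituting one into the other gives q_C = 78.6809 and q_I = 77.9149.
Price P = 444 - (1/2)·156.5957 = 365.7021.
Ionix's profit: 365.7021·77.9149 - 93·77.9149 - (3/2)·77.9149² = 12141.4613.

12141.46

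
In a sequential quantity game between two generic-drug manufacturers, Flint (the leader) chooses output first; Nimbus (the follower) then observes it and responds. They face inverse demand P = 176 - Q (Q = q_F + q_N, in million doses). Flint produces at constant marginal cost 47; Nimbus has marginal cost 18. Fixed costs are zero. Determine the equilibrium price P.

Solve by backward induction. Given q_F, the follower Nimbus maximises π_N = (176 - q_F - q_N)q_N - 18q_N.
Follower FOC: 158 - q_F - 2q_N = 0, so q_N(q_F) = (158 - q_F)/2.
The leader anticipates this reaction. Substituting into P = 176 - Q gives P = 97 - (1/2)q_F, so π_F = (97 - (1/2)q_F)q_F - 47q_F.
Maximising: ∂π_F/∂q_F = 50 - q_F = 0, giving q_F = 50.
Then q_N = (158 - 50)/2 = 54.
Total output Q = 104, so price P = 176 - 104 = 72.

72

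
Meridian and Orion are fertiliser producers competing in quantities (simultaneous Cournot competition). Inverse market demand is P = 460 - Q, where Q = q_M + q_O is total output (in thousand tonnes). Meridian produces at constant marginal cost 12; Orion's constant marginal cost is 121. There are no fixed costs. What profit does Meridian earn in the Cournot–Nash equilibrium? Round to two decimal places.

34472.11

Meridian's profit: π_M = (460 - Q)q_M - (12q_M). Setting ∂π_M/∂q_M = 0: 448 - 2q_M - (q_O) = 0.
Orion's first-order condition: 339 - 2q_O - (q_M) = 0.
Rearranging gives the reaction functions q_M = (448 - q_O)/2 and q_O = (339 - q_M)/2.
Solving the pair: q_M = 557/3, q_O = 230/3.
Price P = 460 - 787/3 = 593/3.
Meridian's profit: (593/3 - 12)·(557/3) = 34472.1111.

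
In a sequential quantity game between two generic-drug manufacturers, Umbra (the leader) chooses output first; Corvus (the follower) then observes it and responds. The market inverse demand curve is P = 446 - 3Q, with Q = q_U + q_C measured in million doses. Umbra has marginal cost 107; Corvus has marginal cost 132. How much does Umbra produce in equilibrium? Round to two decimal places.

60.67

The follower Corvus best-responds to any q_U: π_C = (446 - 3Q)q_C - 132q_C.
Follower FOC: 314 - 3q_U - 6q_C = 0, so q_C(q_U) = (314 - 3q_U)/6.
Umbra substitutes q_C(q_U) into its own profit: π_U = q_U(446 - 3q_U - (314 - 3q_U)/2) - 107q_U = (289 - (3/2)q_U)q_U - 107q_U.
Maximising: ∂π_U/∂q_U = 182 - 3q_U = 0, giving q_U = 182/3.
Then q_C = (314 - 3·(182/3))/6 = 22.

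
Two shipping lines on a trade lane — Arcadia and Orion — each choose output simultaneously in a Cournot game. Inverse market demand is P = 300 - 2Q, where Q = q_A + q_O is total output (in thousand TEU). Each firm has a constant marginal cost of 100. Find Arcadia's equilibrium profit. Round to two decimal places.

2222.22

Each firm earns π_i = (300 - 2Q)q_i - 100q_i.
Setting ∂π_i/∂q_i = 0 with rivals' quantities fixed: 200 - 4q_i - 2q_j = 0.
By symmetry each firm produces the same amount; substituting q_j = q_i yields q_i = 200/6 = 100/3.
Price P = 300 - 2·(200/3) = 500/3.
Arcadia's profit: (500/3 - 100)·(100/3) = 2222.2222.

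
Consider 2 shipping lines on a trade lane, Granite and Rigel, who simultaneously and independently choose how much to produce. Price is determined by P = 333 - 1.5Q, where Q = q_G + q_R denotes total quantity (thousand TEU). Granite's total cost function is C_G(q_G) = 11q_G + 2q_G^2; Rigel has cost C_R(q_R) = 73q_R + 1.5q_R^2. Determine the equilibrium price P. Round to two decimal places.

224.36

Granite's profit: π_G = (333 - 1.5Q)q_G - (11q_G + 2q_G²). Setting ∂π_G/∂q_G = 0: 322 - 7q_G - (3/2)(q_R) = 0.
Rigel's first-order condition: 260 - 6q_R - (3/2)(q_G) = 0.
Rearranging gives the reaction functions q_G = (322 - (3/2)q_R)/7 and q_R = (260 - (3/2)q_G)/6.
Solving the pair: q_G = 38.7925, q_R = 33.6352.
Total output Q = 72.4277, so price P = 333 - (3/2)·72.4277 = 224.3585.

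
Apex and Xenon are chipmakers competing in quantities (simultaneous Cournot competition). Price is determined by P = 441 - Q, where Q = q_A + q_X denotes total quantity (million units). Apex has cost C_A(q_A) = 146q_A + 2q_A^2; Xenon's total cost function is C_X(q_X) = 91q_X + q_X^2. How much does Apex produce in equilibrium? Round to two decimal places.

36.09

Apex's profit: π_A = (441 - Q)q_A - (146q_A + 2q_A²). Setting ∂π_A/∂q_A = 0: 295 - 6q_A - (q_X) = 0.
Xenon's first-order condition: 350 - 4q_X - (q_A) = 0.
Best responses: q_A = (295 - q_X)/6, q_X = (350 - q_A)/4.
Solving the pair: q_A = 830/23, q_X = 1805/23.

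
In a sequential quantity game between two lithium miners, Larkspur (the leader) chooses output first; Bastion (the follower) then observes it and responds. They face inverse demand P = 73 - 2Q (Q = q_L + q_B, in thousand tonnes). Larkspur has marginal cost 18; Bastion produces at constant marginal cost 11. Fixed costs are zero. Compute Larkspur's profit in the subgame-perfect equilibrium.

The follower Bastion best-responds to any q_L: π_B = (73 - 2Q)q_B - 11q_B.
Follower FOC: 62 - 2q_L - 4q_B = 0, so q_B(q_L) = (62 - 2q_L)/4.
Larkspur substitutes q_B(q_L) into its own profit: π_L = q_L(73 - 2q_L - (62 - 2q_L)/2) - 18q_L = (42 - q_L)q_L - 18q_L.
Leader FOC: 24 - 2q_L = 0, so q_L = 12.
Then q_B = (62 - 2·12)/4 = 19/2.
Price P = 73 - 2·(43/2) = 30.
Larkspur's profit: (30 - 18)·12 = 144.

144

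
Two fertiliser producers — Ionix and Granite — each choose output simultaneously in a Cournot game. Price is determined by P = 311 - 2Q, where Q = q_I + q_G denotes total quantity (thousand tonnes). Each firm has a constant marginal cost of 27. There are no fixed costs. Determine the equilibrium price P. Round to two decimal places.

Each firm earns π_i = (311 - 2Q)q_i - 27q_i.
Setting ∂π_i/∂q_i = 0 with rivals' quantities fixed: 284 - 4q_i - 2q_j = 0.
By symmetry each firm produces the same amount; substituting q_j = q_i yields q_i = 284/6 = 142/3.
Total output Q = 284/3, so price P = 311 - 2·(284/3) = 365/3.

121.67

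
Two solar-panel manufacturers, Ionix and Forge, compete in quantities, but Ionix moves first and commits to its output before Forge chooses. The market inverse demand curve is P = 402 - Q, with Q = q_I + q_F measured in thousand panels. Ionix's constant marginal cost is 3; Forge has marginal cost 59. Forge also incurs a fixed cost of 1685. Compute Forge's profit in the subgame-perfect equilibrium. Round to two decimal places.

Solve by backward induction. Given q_I, the follower Forge maximises π_F = (402 - q_I - q_F)q_F - 59q_F.
Setting the follower's marginal profit to zero, 343 - q_I - 2q_F = 0, i.e. q_F = (343 - q_I)/2.
Ionix substitutes q_F(q_I) into its own profit: π_I = q_I(402 - q_I - (343 - q_I)/2) - 3q_I = (461/2 - (1/2)q_I)q_I - 3q_I.
Leader FOC: 455/2 - q_I = 0, so q_I = 455/2.
Then q_F = (343 - 455/2)/2 = 231/4.
Price P = 402 - 1141/4 = 467/4.
Forge's profit: (467/4 - 59)·(231/4) - 1685 = 1650.0625.

1650.06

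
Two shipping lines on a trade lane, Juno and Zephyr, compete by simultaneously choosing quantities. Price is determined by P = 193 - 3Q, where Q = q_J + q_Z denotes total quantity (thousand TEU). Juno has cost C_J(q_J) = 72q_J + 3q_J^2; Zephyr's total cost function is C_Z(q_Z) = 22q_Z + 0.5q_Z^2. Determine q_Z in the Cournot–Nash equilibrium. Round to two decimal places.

Juno's profit: π_J = (193 - 3Q)q_J - (72q_J + 3q_J²). Setting ∂π_J/∂q_J = 0: 121 - 12q_J - 3(q_Z) = 0.
Zephyr's profit: π_Z = (193 - 3Q)q_Z - (22q_Z + (1/2)q_Z²). Setting ∂π_Z/∂q_Z = 0: 171 - 7q_Z - 3(q_J) = 0.
Best responses: q_J = (121 - 3q_Z)/12, q_Z = (171 - 3q_J)/7.
Substituting one into the other gives q_J = 334/75 and q_Z = 563/25.

22.52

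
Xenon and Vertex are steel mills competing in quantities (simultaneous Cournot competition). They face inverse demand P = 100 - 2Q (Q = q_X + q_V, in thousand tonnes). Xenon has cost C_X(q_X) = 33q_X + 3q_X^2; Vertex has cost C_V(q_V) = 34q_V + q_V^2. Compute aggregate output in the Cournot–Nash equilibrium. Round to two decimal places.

Xenon's profit: π_X = (100 - 2Q)q_X - (33q_X + 3q_X²). Setting ∂π_X/∂q_X = 0: 67 - 10q_X - 2(q_V) = 0.
Vertex's profit: π_V = (100 - 2Q)q_V - (34q_V + q_V²). Setting ∂π_V/∂q_V = 0: 66 - 6q_V - 2(q_X) = 0.
Rearranging gives the reaction functions q_X = (67 - 2q_V)/10 and q_V = (66 - 2q_X)/6.
Substituting one into the other gives q_X = 135/28 and q_V = 263/28.
Total output Q = 135/28 + 263/28 = 199/14.

14.21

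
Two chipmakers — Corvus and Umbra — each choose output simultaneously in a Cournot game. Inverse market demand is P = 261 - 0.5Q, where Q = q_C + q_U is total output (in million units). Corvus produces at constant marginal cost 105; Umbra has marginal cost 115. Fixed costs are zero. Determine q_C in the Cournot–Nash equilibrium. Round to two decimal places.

110.67

Corvus's profit: π_C = (261 - 0.5Q)q_C - (105q_C). Setting ∂π_C/∂q_C = 0: 156 - q_C - (1/2)(q_U) = 0.
Umbra's profit: π_U = (261 - 0.5Q)q_U - (115q_U). Setting ∂π_U/∂q_U = 0: 146 - q_U - (1/2)(q_C) = 0.
Rearranging gives the reaction functions q_C = (156 - (1/2)q_U) and q_U = (146 - (1/2)q_C).
Substituting one into the other gives q_C = 332/3 and q_U = 272/3.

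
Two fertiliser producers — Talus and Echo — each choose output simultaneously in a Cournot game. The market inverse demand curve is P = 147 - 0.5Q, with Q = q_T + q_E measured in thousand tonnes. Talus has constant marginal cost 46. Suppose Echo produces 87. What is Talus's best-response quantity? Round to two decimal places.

With the rival's output fixed at 87, Talus's profit is π_T = (147 - (1/2)·87 - (1/2)q_T)q_T - (46q_T) = (207/2 - (1/2)q_T)q_T - (46q_T).
∂π_T/∂q_T = 115/2 - q_T = 0, so q_T = 115/2.

57.50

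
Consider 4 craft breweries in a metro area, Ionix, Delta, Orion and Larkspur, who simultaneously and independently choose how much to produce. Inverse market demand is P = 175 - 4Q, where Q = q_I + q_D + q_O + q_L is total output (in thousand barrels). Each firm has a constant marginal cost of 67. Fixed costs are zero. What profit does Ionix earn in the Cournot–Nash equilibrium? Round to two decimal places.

Each firm earns π_i = (175 - 4Q)q_i - 67q_i.
Setting ∂π_i/∂q_i = 0 with rivals' quantities fixed: 108 - 8q_i - 4·Σ_{j≠i} q_j = 0.
With identical firms every q_j equals q_i, so Σ_{j≠i} q_j = 3q_i and 108 = 20q_i, giving q_i = 27/5.
Price P = 175 - 4·(108/5) = 443/5.
Ionix's profit: (443/5 - 67)·(27/5) = 116.6400.

116.64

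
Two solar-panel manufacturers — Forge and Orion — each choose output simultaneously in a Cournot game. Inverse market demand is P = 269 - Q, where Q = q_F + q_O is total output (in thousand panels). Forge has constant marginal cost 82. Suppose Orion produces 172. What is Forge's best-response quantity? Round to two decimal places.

With the rival's output fixed at 172, Forge's profit is π_F = (269 - 172 - q_F)q_F - (82q_F) = (97 - q_F)q_F - (82q_F).
∂π_F/∂q_F = 15 - 2q_F = 0, so q_F = 15/2.

7.50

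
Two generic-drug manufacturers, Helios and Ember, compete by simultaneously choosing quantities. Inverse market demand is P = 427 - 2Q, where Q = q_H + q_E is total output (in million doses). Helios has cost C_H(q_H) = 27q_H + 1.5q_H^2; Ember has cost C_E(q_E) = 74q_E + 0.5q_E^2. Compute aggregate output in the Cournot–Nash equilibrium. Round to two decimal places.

Helios's profit: π_H = (427 - 2Q)q_H - (27q_H + (3/2)q_H²). Setting ∂π_H/∂q_H = 0: 400 - 7q_H - 2(q_E) = 0.
Ember's first-order condition: 353 - 5q_E - 2(q_H) = 0.
So q_H = (400 - 2q_E)/7 and q_E = (353 - 2q_H)/5.
Solving the pair: q_H = 1294/31, q_E = 1671/31.
Total output Q = 1294/31 + 1671/31 = 95.6452.

95.65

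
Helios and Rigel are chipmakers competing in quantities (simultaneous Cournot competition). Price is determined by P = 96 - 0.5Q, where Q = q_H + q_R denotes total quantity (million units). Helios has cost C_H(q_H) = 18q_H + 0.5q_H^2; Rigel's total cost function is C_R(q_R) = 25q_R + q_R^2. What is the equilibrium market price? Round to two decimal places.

Helios's profit: π_H = (96 - 0.5Q)q_H - (18q_H + (1/2)q_H²). Setting ∂π_H/∂q_H = 0: 78 - 2q_H - (1/2)(q_R) = 0.
Rigel's profit: π_R = (96 - 0.5Q)q_R - (25q_R + q_R²). Setting ∂π_R/∂q_R = 0: 71 - 3q_R - (1/2)(q_H) = 0.
Rearranging gives the reaction functions q_H = (78 - (1/2)q_R)/2 and q_R = (71 - (1/2)q_H)/3.
Solving the pair: q_H = 794/23, q_R = 412/23.
Total output Q = 1206/23, so price P = 96 - (1/2)·(1206/23) = 1605/23.

69.78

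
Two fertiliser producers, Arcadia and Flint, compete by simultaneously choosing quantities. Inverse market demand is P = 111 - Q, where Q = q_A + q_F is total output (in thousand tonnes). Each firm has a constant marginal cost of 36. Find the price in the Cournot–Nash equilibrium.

A representative firm's profit is π_i = q_i(111 - Q) - 36q_i.
First-order condition (treating rivals' output as given): 75 - 2q_i - q_j = 0.
By symmetry each firm produces the same amount; substituting q_j = q_i yields q_i = 75/3 = 25.
Total output Q = 50, so price P = 111 - 50 = 61.

61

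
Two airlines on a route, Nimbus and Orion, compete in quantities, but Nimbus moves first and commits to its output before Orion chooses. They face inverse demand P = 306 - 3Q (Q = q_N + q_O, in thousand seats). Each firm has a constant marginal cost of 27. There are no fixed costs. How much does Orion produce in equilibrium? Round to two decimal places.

23.25

The follower Orion best-responds to any q_N: π_O = (306 - 3Q)q_O - 27q_O.
Follower FOC: 279 - 3q_N - 6q_O = 0, so q_O(q_N) = (279 - 3q_N)/6.
Nimbus substitutes q_O(q_N) into its own profit: π_N = q_N(306 - 3q_N - (279 - 3q_N)/2) - 27q_N = (333/2 - (3/2)q_N)q_N - 27q_N.
Maximising: ∂π_N/∂q_N = 279/2 - 3q_N = 0, giving q_N = 93/2.
Then q_O = (279 - 3·(93/2))/6 = 93/4.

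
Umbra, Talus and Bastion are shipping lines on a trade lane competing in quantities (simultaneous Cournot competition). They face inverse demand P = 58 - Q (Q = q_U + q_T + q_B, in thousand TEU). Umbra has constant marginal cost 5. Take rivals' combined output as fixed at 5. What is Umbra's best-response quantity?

24

With rivals' combined output fixed at 5, Umbra's profit is π_U = (58 - 5 - q_U)q_U - (5q_U) = (53 - q_U)q_U - (5q_U).
∂π_U/∂q_U = 48 - 2q_U = 0, so q_U = 24.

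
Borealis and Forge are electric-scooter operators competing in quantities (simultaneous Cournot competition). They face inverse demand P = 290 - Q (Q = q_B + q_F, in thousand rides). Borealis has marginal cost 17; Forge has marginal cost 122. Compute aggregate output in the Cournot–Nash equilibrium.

Borealis's profit: π_B = (290 - Q)q_B - (17q_B). Setting ∂π_B/∂q_B = 0: 273 - 2q_B - (q_F) = 0.
Forge's profit: π_F = (290 - Q)q_F - (122q_F). Setting ∂π_F/∂q_F = 0: 168 - 2q_F - (q_B) = 0.
Rearranging gives the reaction functions q_B = (273 - q_F)/2 and q_F = (168 - q_B)/2.
Solving the pair: q_B = 126, q_F = 21.
Total output Q = 126 + 21 = 147.

147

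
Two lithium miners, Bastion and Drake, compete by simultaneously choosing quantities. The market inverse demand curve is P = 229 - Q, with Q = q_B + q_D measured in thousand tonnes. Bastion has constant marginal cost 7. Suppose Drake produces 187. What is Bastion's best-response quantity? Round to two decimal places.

With the rival's output fixed at 187, Bastion's profit is π_B = (229 - 187 - q_B)q_B - (7q_B) = (42 - q_B)q_B - (7q_B).
∂π_B/∂q_B = 35 - 2q_B = 0, so q_B = 35/2.

17.50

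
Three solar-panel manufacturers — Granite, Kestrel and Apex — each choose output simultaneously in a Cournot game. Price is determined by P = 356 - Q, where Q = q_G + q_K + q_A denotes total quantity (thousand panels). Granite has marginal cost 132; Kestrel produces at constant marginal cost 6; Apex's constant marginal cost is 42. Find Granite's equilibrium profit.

4

Granite's profit: π_G = (356 - Q)q_G - (132q_G). Setting ∂π_G/∂q_G = 0: 224 - 2q_G - (q_K + q_A) = 0.
Kestrel's profit: π_K = (356 - Q)q_K - (6q_K). Setting ∂π_K/∂q_K = 0: 350 - 2q_K - (q_G + q_A) = 0.
Apex's profit: π_A = (356 - Q)q_A - (42q_A). Setting ∂π_A/∂q_A = 0: 314 - 2q_A - (q_G + q_K) = 0.
Adding the 3 conditions: 888 − 2Q − 2Q = 0, i.e. Q = 222.
Back-substituting: q_G = (224 − 222) = 2, q_K = (350 − 222) = 128, q_A = (314 − 222) = 92.
Price P = 356 - 222 = 134.
Granite's profit: (134 - 132)·2 = 4.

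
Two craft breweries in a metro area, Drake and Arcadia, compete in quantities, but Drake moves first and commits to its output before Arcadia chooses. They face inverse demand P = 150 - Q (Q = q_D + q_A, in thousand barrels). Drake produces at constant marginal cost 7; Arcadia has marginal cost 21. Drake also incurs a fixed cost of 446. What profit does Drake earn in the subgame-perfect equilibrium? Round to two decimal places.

The follower Arcadia best-responds to any q_D: π_A = (150 - Q)q_A - 21q_A.
Follower FOC: 129 - q_D - 2q_A = 0, so q_A(q_D) = (129 - q_D)/2.
Drake substitutes q_A(q_D) into its own profit: π_D = q_D(150 - q_D - (129 - q_D)/2) - 7q_D = (171/2 - (1/2)q_D)q_D - 7q_D.
Maximising: ∂π_D/∂q_D = 157/2 - q_D = 0, giving q_D = 157/2.
Then q_A = (129 - 157/2)/2 = 101/4.
Price P = 150 - 415/4 = 185/4.
Drake's profit: (185/4 - 7)·(157/2) - 446 = 2635.1250.

2635.13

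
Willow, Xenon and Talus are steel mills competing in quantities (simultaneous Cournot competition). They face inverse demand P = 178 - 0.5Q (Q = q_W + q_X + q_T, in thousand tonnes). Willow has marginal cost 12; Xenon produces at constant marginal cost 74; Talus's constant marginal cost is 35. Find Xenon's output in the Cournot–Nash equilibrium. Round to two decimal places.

Willow's profit: π_W = (178 - 0.5Q)q_W - (12q_W). Setting ∂π_W/∂q_W = 0: 166 - q_W - (1/2)(q_X + q_T) = 0.
Xenon's profit: π_X = (178 - 0.5Q)q_X - (74q_X). Setting ∂π_X/∂q_X = 0: 104 - q_X - (1/2)(q_W + q_T) = 0.
Talus's profit: π_T = (178 - 0.5Q)q_T - (35q_T). Setting ∂π_T/∂q_T = 0: 143 - q_T - (1/2)(q_W + q_X) = 0.
Adding the 3 first-order conditions: 413 − 2Q = 0, so Q = 413/2.
Back-substituting: q_W = (166 − 413/4)/(1/2) = 251/2, q_X = (104 − 413/4)/(1/2) = 3/2, q_T = (143 − 413/4)/(1/2) = 159/2.

1.50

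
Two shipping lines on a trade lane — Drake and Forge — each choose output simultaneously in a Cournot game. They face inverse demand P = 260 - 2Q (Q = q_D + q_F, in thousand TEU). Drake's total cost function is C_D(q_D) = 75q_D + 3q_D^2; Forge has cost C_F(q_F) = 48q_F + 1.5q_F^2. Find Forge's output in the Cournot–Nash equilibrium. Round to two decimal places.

26.52

Drake's profit: π_D = (260 - 2Q)q_D - (75q_D + 3q_D²). Setting ∂π_D/∂q_D = 0: 185 - 10q_D - 2(q_F) = 0.
Forge's first-order condition: 212 - 7q_F - 2(q_D) = 0.
So q_D = (185 - 2q_F)/10 and q_F = (212 - 2q_D)/7.
Solving the pair: q_D = 871/66, q_F = 875/33.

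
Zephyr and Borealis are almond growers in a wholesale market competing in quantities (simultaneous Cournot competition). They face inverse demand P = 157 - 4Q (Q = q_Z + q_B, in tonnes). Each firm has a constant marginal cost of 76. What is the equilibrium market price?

A representative firm's profit is π_i = q_i(157 - 4Q) - 76q_i.
First-order condition (treating rivals' output as given): 81 - 8q_i - 4q_j = 0.
By symmetry each firm produces the same amount; substituting q_j = q_i yields q_i = 81/12 = 27/4.
Total output Q = 27/2, so price P = 157 - 4·(27/2) = 103.

103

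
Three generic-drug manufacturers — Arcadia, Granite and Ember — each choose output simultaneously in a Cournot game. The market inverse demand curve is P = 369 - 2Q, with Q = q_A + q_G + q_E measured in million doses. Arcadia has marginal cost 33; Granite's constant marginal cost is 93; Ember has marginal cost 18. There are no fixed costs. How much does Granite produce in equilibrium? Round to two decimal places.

Arcadia's profit: π_A = (369 - 2Q)q_A - (33q_A). Setting ∂π_A/∂q_A = 0: 336 - 4q_A - 2(q_G + q_E) = 0.
Granite's profit: π_G = (369 - 2Q)q_G - (93q_G). Setting ∂π_G/∂q_G = 0: 276 - 4q_G - 2(q_A + q_E) = 0.
Ember's first-order condition: 351 - 4q_E - 2(q_A + q_G) = 0.
Adding the 3 conditions: 963 − 4Q − 4Q = 0, i.e. Q = 963/8.
Back-substituting: q_A = (336 − 963/4)/2 = 381/8, q_G = (276 − 963/4)/2 = 141/8, q_E = (351 − 963/4)/2 = 441/8.

17.63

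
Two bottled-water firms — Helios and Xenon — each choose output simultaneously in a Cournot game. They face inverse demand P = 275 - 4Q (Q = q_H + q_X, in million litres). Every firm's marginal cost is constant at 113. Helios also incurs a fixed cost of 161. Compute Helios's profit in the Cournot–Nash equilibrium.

568

A representative firm's profit is π_i = q_i(275 - 4Q) - 113q_i.
Setting ∂π_i/∂q_i = 0 with rivals' quantities fixed: 162 - 8q_i - 4q_j = 0.
By symmetry each firm produces the same amount; substituting q_j = q_i yields q_i = 162/12 = 27/2.
Price P = 275 - 4·27 = 167.
Helios's profit: (167 - 113)·(27/2) - 161 = 568.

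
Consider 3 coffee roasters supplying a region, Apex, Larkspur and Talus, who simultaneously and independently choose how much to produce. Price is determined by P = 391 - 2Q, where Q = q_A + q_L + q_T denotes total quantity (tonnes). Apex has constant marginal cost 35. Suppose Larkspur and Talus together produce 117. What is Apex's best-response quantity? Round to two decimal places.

With rivals' combined output fixed at 117, Apex's profit is π_A = (391 - 2·117 - 2q_A)q_A - (35q_A) = (157 - 2q_A)q_A - (35q_A).
∂π_A/∂q_A = 122 - 4q_A = 0, so q_A = 61/2.

30.50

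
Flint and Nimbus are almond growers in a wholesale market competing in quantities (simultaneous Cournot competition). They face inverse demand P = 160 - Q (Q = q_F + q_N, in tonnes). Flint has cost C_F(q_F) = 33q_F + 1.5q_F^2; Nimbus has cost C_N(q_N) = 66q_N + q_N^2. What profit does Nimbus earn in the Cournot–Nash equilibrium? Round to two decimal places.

Flint's profit: π_F = (160 - Q)q_F - (33q_F + (3/2)q_F²). Setting ∂π_F/∂q_F = 0: 127 - 5q_F - (q_N) = 0.
Nimbus's profit: π_N = (160 - Q)q_N - (66q_N + q_N²). Setting ∂π_N/∂q_N = 0: 94 - 4q_N - (q_F) = 0.
Best responses: q_F = (127 - q_N)/5, q_N = (94 - q_F)/4.
Solving the pair: q_F = 414/19, q_N = 343/19.
Price P = 160 - 757/19 = 120.1579.
Nimbus's profit: 120.1579·(343/19) - 66·(343/19) - (343/19)² = 651.7950.

651.80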